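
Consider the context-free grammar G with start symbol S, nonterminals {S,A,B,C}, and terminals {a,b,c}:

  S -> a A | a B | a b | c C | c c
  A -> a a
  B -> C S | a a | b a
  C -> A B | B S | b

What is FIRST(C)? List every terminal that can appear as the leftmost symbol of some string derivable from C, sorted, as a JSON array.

FIRST sets, iterate to fixpoint:
pass 1:
  A via A→a a: +{a}
  B via B→a a: +{a}
  B via B→b a: +{b}
  C via C→A B: +{a}
  C via C→B S: +{b}
  S via S→a A: +{a}
  S via S→c C: +{c}
  S: {a,c}  A: {a}  B: {a,b}  C: {a,b}
pass 2: done
  S: {a,c}  A: {a}  B: {a,b}  C: {a,b}

FIRST(C) = ["a", "b"]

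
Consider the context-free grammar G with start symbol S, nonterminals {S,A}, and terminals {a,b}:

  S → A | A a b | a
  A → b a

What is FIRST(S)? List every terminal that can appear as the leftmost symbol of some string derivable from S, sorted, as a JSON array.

FIRST sets, iterate to fixpoint:
round 1:
  A via A→b a: +{b}
  S via S→A: +{b}
  S via S→a: +{a}
  S: {a,b}  A: {b}
round 2: — fixpoint
  S: {a,b}  A: {b}

FIRST(S) = ["a", "b"]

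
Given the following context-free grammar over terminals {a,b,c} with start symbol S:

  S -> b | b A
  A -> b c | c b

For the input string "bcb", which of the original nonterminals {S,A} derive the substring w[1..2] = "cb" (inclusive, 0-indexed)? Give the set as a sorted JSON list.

CNF form of G:
  S -> T0 A | b
  A -> T0 T1 | T1 T0
  T0 -> b
  T1 -> c

CYK fill, restricted to cells inside w[1..2]:
  cell(1,1) c: {T1}  orig:{}
  cell(2,2) b: {S,T0}  orig:{S}
  cell(1,2) cb: {A}

Original NTs in T[1,2] deriving "cb": ["A"]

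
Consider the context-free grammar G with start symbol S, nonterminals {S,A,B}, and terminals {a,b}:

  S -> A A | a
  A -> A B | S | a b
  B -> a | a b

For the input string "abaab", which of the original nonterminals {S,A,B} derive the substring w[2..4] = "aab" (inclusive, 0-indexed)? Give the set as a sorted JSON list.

Convert to CNF:
  S -> A A | a
  A -> A A | A B | T0 T1 | a
  B -> T0 T1 | a
  T0 -> a
  T1 -> b

Fill CYK table bottom-up — only the sub-triangle for w[2..4]:
  T[2,2] 'a' = {A,B,S,T0}  orig:{A,B,S}
  T[3,3] 'a' = {A,B,S,T0}  orig:{A,B,S}
  T[4,4] 'b' = {T1}  orig:{}
  T[2,3] 'aa' = {A,S}
  T[3,4] 'ab' = {A,B}
  T[2,4] 'aab' = {A,S}

Original NTs in T[2,4] deriving "aab": ["A", "S"]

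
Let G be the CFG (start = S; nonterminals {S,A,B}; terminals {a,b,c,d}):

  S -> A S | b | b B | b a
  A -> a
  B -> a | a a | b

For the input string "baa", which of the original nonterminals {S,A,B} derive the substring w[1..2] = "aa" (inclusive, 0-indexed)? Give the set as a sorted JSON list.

CNF form of G:
  S -> A S | T1 B | T1 T0 | b
  A -> a
  B -> T0 T0 | a | b
  T0 -> a
  T1 -> b

Fill CYK table bottom-up (cells [i..j] with 1 ≤ i ≤ j ≤ 2 only):
  [1..1]={A,B,T0}  "a"  orig:{A,B}
  [2..2]={A,B,T0}  "a"  orig:{A,B}
  [1..2]={B}  "aa"

Original NTs in T[1,2] deriving "aa": ["B"]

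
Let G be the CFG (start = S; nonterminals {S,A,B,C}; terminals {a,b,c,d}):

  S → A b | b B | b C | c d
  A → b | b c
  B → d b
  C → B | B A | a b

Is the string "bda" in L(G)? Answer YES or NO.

Convert to CNF:
  S -> A T0 | T0 B | T0 C | T1 T2
  A -> T0 T1 | b
  B -> T2 T0
  C -> B A | T2 T0 | T3 T0
  T0 -> b
  T1 -> c
  T2 -> d
  T3 -> a

CYK table (by increasing span):
  cell(0,0) b: {A,T0}  orig:{A}
  cell(1,1) d: {T2}  orig:{}
  cell(2,2) a: {T3}  orig:{}
  cell(0,1) bd: ∅
  cell(1,2) da: ∅
  cell(0,2) bda: ∅

S ∉ T[0,2] ⇒ NO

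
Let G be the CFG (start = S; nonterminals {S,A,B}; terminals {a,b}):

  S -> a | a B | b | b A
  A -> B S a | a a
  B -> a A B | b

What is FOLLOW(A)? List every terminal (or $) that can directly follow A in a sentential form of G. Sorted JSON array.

FIRST sets, iterate to fixpoint:
iter 1:
  A via A→a a: +{a}
  B via B→a A B: +{a}
  B via B→b: +{b}
  S via S→a: +{a}
  S via S→b: +{b}
  S: {a,b}  A: {a}  B: {a,b}
iter 2:
  A via A→B S a: +{b}
  S: {a,b}  A: {a,b}  B: {a,b}
iter 3: (no change)
  S: {a,b}  A: {a,b}  B: {a,b}

FOLLOW sets:
FOLLOW(S) := {$}
[1]
  A→B S a: FOLLOW(B) ⊇ FIRST(S) = {a,b}; new: +{a,b}
  A→B S a: FOLLOW(S) ⊇ FIRST(a) = {a}; new: +{a}
  B→a A B: FOLLOW(A) ⊇ FIRST(B) = {a,b}; new: +{a,b}
  S→a B: FOLLOW(B) ⊇ FOLLOW(S) ⊇ {$,a}; new: +{$}
  S→b A: FOLLOW(A) ⊇ FOLLOW(S) ⊇ {$,a}; new: +{$}
  S: {$,a}  A: {$,a,b}  B: {$,a,b}
[2] (no change)
  S: {$,a}  A: {$,a,b}  B: {$,a,b}

FOLLOW(A) = ["$", "a", "b"]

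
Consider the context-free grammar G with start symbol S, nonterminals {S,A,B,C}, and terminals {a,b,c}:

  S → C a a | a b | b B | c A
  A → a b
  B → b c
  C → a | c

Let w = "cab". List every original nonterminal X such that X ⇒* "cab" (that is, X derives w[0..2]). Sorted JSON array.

CNF form of G:
  S -> C X3 | T0 T1 | T1 B | T2 A
  A -> T0 T1
  B -> T1 T2
  C -> a | c
  T0 -> a
  T1 -> b
  T2 -> c
  X3 -> T0 T0

Fill CYK table bottom-up — only the sub-triangle for w[0..2]:
  T[0,0] 'c' = {C,T2}  orig:{C}
  T[1,1] 'a' = {C,T0}  orig:{C}
  T[2,2] 'b' = {T1}  orig:{}
  T[0,1] 'ca' = ∅
  T[1,2] 'ab' = {A,S}
  T[0,2] 'cab' = {S}

Original NTs in T[0,2] deriving "cab": ["S"]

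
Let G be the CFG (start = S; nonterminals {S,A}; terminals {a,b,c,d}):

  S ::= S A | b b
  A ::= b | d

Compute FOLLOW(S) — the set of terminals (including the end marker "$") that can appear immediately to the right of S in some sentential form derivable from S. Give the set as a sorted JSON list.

FIRST sets, iterate to fixpoint:
round 1:
  A via A→b: +{b}
  A via A→d: +{d}
  S via S→b b: +{b}
  FIRST[S]={b}  FIRST[A]={b,d}
round 2: done
  FIRST[S]={b}  FIRST[A]={b,d}

Compute FOLLOW by fixpoint:
FOLLOW(S) := {$}
round 1:
  S→S A: FOLLOW(S) ⊇ FIRST(A) = {b,d}; new: +{b,d}
  S→S A: FOLLOW(A) ⊇ FOLLOW(S) ⊇ {$,b,d}; new: +{$,b,d}
  FOLLOW(S)={$,b,d}  FOLLOW(A)={$,b,d}
round 2: (stable)
  FOLLOW(S)={$,b,d}  FOLLOW(A)={$,b,d}

FOLLOW(S) = ["$", "b", "d"]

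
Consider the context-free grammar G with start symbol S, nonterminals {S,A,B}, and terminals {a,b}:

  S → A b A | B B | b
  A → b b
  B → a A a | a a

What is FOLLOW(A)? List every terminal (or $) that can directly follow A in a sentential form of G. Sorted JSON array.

FIRST iteration:
iter 1:
  A via A→b b: +{b}
  B via B→a A a: +{a}
  S via S→A b A: +{b}
  S via S→B B: +{a}
  FIRST(S)={a,b}  FIRST(A)={b}  FIRST(B)={a}
iter 2: — fixpoint
  FIRST(S)={a,b}  FIRST(A)={b}  FIRST(B)={a}

Compute FOLLOW by fixpoint:
seed FOLLOW(S) with $
round 1:
  B→a A a: FOLLOW(A) ⊇ FIRST(a) = {a}; new: +{a}
  S→A b A: FOLLOW(A) ⊇ FIRST(b) = {b}; new: +{b}
  S→A b A: FOLLOW(A) ⊇ FOLLOW(S) ⊇ {$}; new: +{$}
  S→B B: FOLLOW(B) ⊇ FIRST(B) = {a}; new: +{a}
  S→B B: FOLLOW(B) ⊇ FOLLOW(S) ⊇ {$}; new: +{$}
  S: {$}  A: {$,a,b}  B: {$,a}
round 2: — fixpoint
  S: {$}  A: {$,a,b}  B: {$,a}

FOLLOW(A) = ["$", "a", "b"]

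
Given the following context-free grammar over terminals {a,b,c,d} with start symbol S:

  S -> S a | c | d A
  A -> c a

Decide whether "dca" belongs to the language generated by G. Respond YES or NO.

Convert to CNF:
  S -> S T1 | T2 A | c
  A -> T0 T1
  T0 -> c
  T1 -> a
  T2 -> d

Fill CYK table bottom-up:
  cell(0,0) d: {T2}  orig:{}
  cell(1,1) c: {S,T0}  orig:{S}
  cell(2,2) a: {T1}  orig:{}
  cell(0,1) dc: ∅
  cell(1,2) ca: {A,S}
  cell(0,2) dca: {S}

S ∈ T[0,2] ⇒ YES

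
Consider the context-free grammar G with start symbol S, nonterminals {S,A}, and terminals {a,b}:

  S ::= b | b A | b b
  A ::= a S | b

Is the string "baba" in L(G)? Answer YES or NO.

CNF form of G:
  S -> T1 A | T1 T1 | b
  A -> T0 S | b
  T0 -> a
  T1 -> b

CYK fill:
  T[0,0] 'b' = {A,S,T1}  orig:{A,S}
  T[1,1] 'a' = {T0}  orig:{}
  T[2,2] 'b' = {A,S,T1}  orig:{A,S}
  T[3,3] 'a' = {T0}  orig:{}
  T[0,1] 'ba' = ∅
  T[1,2] 'ab' = {A}
  T[2,3] 'ba' = ∅
  T[0,2] 'bab' = {S}
  T[1,3] 'aba' = ∅
  T[0,3] 'baba' = ∅

S ∉ T[0,3] ⇒ NO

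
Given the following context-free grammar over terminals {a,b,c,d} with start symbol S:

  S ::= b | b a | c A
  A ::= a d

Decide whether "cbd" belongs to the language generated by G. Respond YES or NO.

Convert to CNF:
  S -> T2 T0 | T3 A | b
  A -> T0 T1
  T0 -> a
  T1 -> d
  T2 -> b
  T3 -> c

CYK table (by increasing span):
  T[0,0] 'c' = {T3}  orig:{}
  T[1,1] 'b' = {S,T2}  orig:{S}
  T[2,2] 'd' = {T1}  orig:{}
  T[0,1] 'cb' = ∅
  T[1,2] 'bd' = ∅
  T[0,2] 'cbd' = ∅

S ∉ T[0,2] ⇒ NO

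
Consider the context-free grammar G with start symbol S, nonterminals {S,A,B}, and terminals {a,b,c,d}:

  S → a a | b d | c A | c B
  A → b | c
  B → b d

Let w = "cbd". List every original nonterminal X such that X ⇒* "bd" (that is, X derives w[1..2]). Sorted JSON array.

CNF form of G:
  S -> T0 T1 | T2 T2 | T3 A | T3 B
  A -> b | c
  B -> T0 T1
  T0 -> b
  T1 -> d
  T2 -> a
  T3 -> c

Fill CYK table bottom-up (cells [i..j] with 1 ≤ i ≤ j ≤ 2 only):
  T[1,1] 'b' = {A,T0}  orig:{A}
  T[2,2] 'd' = {T1}  orig:{}
  T[1,2] 'bd' = {B,S}

Original NTs in T[1,2] deriving "bd": ["B", "S"]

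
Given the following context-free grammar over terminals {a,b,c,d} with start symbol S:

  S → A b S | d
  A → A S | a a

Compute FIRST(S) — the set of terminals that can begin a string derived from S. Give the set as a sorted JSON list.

FIRST iteration:
pass 1:
  A via A→a a: +{a}
  S via S→A b S: +{a}
  S via S→d: +{d}
  FIRST(S)={a,d}  FIRST(A)={a}
pass 2: done
  FIRST(S)={a,d}  FIRST(A)={a}

FIRST(S) = ["a", "d"]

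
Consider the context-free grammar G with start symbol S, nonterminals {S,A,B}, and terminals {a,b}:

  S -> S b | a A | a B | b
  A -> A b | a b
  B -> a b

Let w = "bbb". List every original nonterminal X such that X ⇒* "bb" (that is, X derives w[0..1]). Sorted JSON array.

Convert to CNF:
  S -> S T0 | T1 A | T1 B | b
  A -> A T0 | T1 T0
  B -> T1 T0
  T0 -> b
  T1 -> a

CYK fill (cells [i..j] with 0 ≤ i ≤ j ≤ 1 only):
  cell(0,0) b: {S,T0}  orig:{S}
  cell(1,1) b: {S,T0}  orig:{S}
  cell(0,1) bb: {S}

Original NTs in T[0,1] deriving "bb": ["S"]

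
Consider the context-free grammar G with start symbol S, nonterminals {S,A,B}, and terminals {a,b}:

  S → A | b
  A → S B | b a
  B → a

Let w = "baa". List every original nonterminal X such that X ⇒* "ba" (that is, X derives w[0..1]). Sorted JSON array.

Convert to CNF:
  S -> S B | T0 T1 | b
  A -> S B | T0 T1
  B -> a
  T0 -> b
  T1 -> a

CYK table (by increasing span) — only the sub-triangle for w[0..1]:
  [0..0]={S,T0}  "b"  orig:{S}
  [1..1]={B,T1}  "a"  orig:{B}
  [0..1]={A,S}  "ba"

Original NTs in T[0,1] deriving "ba": ["A", "S"]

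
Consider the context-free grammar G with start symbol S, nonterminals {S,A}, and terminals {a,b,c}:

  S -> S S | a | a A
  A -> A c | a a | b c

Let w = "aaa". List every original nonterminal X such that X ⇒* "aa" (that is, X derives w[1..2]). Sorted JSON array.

CNF form of G:
  S -> S S | T1 A | a
  A -> A T0 | T1 T1 | T2 T0
  T0 -> c
  T1 -> a
  T2 -> b

Fill CYK table bottom-up (cells [i..j] with 1 ≤ i ≤ j ≤ 2 only):
  [1..1]={S,T1}  "a"  orig:{S}
  [2..2]={S,T1}  "a"  orig:{S}
  [1..2]={A,S}  "aa"

Original NTs in T[1,2] deriving "aa": ["A", "S"]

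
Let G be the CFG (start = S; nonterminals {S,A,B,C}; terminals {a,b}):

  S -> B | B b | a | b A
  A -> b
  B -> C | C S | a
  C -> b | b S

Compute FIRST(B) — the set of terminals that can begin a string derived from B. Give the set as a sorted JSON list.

Compute FIRST by fixpoint:
round 1:
  A via A→b: +{b}
  B via B→a: +{a}
  C via C→b: +{b}
  S via S→B: +{a}
  S via S→b A: +{b}
  FIRST(S)={a,b}  FIRST(A)={b}  FIRST(B)={a}  FIRST(C)={b}
round 2:
  B via B→C: +{b}
  FIRST(S)={a,b}  FIRST(A)={b}  FIRST(B)={a,b}  FIRST(C)={b}
round 3: (no change)
  FIRST(S)={a,b}  FIRST(A)={b}  FIRST(B)={a,b}  FIRST(C)={b}

FIRST(B) = ["a", "b"]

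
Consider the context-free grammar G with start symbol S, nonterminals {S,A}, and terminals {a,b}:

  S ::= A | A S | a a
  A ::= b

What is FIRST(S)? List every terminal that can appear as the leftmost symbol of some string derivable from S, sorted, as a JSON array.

Compute FIRST by fixpoint:
pass 1:
  A via A→b: +{b}
  S via S→A: +{b}
  S via S→a a: +{a}
  FIRST[S]={a,b}  FIRST[A]={b}
pass 2: (no change)
  FIRST[S]={a,b}  FIRST[A]={b}

FIRST(S) = ["a", "b"]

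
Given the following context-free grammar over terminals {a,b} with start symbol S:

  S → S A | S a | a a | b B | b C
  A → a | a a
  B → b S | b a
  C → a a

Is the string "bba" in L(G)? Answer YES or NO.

Convert to CNF:
  S -> S A | S T0 | T0 T0 | T1 B | T1 C
  A -> T0 T0 | a
  B -> T1 S | T1 T0
  C -> T0 T0
  T0 -> a
  T1 -> b

Fill CYK table bottom-up:
  [0..0]={T1}  "b"  orig:{}
  [1..1]={T1}  "b"  orig:{}
  [2..2]={A,T0}  "a"  orig:{A}
  [0..1]=∅  "bb"
  [1..2]={B}  "ba"
  [0..2]={S}  "bba"

S ∈ T[0,2] ⇒ YES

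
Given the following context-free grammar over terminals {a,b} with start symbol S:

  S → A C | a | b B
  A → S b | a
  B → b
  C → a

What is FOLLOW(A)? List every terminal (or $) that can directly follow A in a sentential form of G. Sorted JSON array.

FIRST iteration:
[1]
  A via A→a: +{a}
  B via B→b: +{b}
  C via C→a: +{a}
  S via S→A C: +{a}
  S via S→b B: +{b}
  S: {a,b}  A: {a}  B: {b}  C: {a}
[2]
  A via A→S b: +{b}
  S: {a,b}  A: {a,b}  B: {b}  C: {a}
[3] (no change)
  S: {a,b}  A: {a,b}  B: {b}  C: {a}

FOLLOW sets:
FOLLOW(S) := {$}
pass 1:
  A→S b: FOLLOW(S) ⊇ FIRST(b) = {b}; new: +{b}
  S→A C: FOLLOW(A) ⊇ FIRST(C) = {a}; new: +{a}
  S→A C: FOLLOW(C) ⊇ FOLLOW(S) ⊇ {$,b}; new: +{$,b}
  S→b B: FOLLOW(B) ⊇ FOLLOW(S) ⊇ {$,b}; new: +{$,b}
  FOLLOW[S]={$,b}  FOLLOW[A]={a}  FOLLOW[B]={$,b}  FOLLOW[C]={$,b}
pass 2: (no change)
  FOLLOW[S]={$,b}  FOLLOW[A]={a}  FOLLOW[B]={$,b}  FOLLOW[C]={$,b}

FOLLOW(A) = ["a"]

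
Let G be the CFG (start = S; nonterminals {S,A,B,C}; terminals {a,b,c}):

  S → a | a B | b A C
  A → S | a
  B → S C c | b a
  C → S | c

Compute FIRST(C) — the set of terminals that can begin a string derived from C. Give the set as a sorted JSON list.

Compute FIRST by fixpoint:
round 1:
  A via A→a: +{a}
  B via B→b a: +{b}
  C via C→c: +{c}
  S via S→a: +{a}
  S via S→b A C: +{b}
  FIRST(S)={a,b}  FIRST(A)={a}  FIRST(B)={b}  FIRST(C)={c}
round 2:
  A via A→S: +{b}
  B via B→S C c: +{a}
  C via C→S: +{a,b}
  FIRST(S)={a,b}  FIRST(A)={a,b}  FIRST(B)={a,b}  FIRST(C)={a,b,c}
round 3: — fixpoint
  FIRST(S)={a,b}  FIRST(A)={a,b}  FIRST(B)={a,b}  FIRST(C)={a,b,c}

FIRST(C) = ["a", "b", "c"]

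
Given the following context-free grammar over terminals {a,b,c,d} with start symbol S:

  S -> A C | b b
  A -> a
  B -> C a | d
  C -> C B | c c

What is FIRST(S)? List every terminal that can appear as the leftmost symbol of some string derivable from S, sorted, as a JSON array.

Compute FIRST by fixpoint:
pass 1:
  A via A→a: +{a}
  B via B→d: +{d}
  C via C→c c: +{c}
  S via S→A C: +{a}
  S via S→b b: +{b}
  FIRST(S)={a,b}  FIRST(A)={a}  FIRST(B)={d}  FIRST(C)={c}
pass 2:
  B via B→C a: +{c}
  FIRST(S)={a,b}  FIRST(A)={a}  FIRST(B)={c,d}  FIRST(C)={c}
pass 3: (no change)
  FIRST(S)={a,b}  FIRST(A)={a}  FIRST(B)={c,d}  FIRST(C)={c}

FIRST(S) = ["a", "b"]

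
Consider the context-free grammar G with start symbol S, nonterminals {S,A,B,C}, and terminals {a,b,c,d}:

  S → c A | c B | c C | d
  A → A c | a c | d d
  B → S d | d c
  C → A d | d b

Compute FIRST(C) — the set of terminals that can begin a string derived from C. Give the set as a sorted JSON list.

FIRST iteration:
round 1:
  A via A→a c: +{a}
  A via A→d d: +{d}
  B via B→d c: +{d}
  C via C→A d: +{a,d}
  S via S→c A: +{c}
  S via S→d: +{d}
  FIRST[S]={c,d}  FIRST[A]={a,d}  FIRST[B]={d}  FIRST[C]={a,d}
round 2:
  B via B→S d: +{c}
  FIRST[S]={c,d}  FIRST[A]={a,d}  FIRST[B]={c,d}  FIRST[C]={a,d}
round 3: — fixpoint
  FIRST[S]={c,d}  FIRST[A]={a,d}  FIRST[B]={c,d}  FIRST[C]={a,d}

FIRST(C) = ["a", "d"]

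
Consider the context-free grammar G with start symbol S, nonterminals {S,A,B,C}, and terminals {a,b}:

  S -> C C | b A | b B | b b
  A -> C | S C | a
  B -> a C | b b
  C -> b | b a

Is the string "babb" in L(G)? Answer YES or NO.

Convert to CNF:
  S -> C C | T0 A | T0 B | T0 T0
  A -> S C | T0 T1 | a | b
  B -> T0 T0 | T1 C
  C -> T0 T1 | b
  T0 -> b
  T1 -> a

Fill CYK table bottom-up:
  [0..0]={A,C,T0}  "b"  orig:{A,C}
  [1..1]={A,T1}  "a"  orig:{A}
  [2..2]={A,C,T0}  "b"  orig:{A,C}
  [3..3]={A,C,T0}  "b"  orig:{A,C}
  [0..1]={A,C,S}  "ba"
  [1..2]={B}  "ab"
  [2..3]={B,S}  "bb"
  [0..2]={A,S}  "bab"
  [1..3]=∅  "abb"
  [0..3]={A}  "babb"

S ∉ T[0,3] ⇒ NO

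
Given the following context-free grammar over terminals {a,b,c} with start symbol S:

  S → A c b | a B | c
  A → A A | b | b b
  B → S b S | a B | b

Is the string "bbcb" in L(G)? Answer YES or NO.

CNF form of G:
  S -> A X4 | T1 B | c
  A -> A A | T0 T0 | b
  B -> S X3 | T1 B | b
  T0 -> b
  T1 -> a
  T2 -> c
  X3 -> T0 S
  X4 -> T2 T0

CYK fill:
  cell(0,0) b: {A,B,T0}  orig:{A,B}
  cell(1,1) b: {A,B,T0}  orig:{A,B}
  cell(2,2) c: {S,T2}  orig:{S}
  cell(3,3) b: {A,B,T0}  orig:{A,B}
  cell(0,1) bb: {A}
  cell(1,2) bc: {X3}  orig:{}
  cell(2,3) cb: {X4}  orig:{}
  cell(0,2) bbc: ∅
  cell(1,3) bcb: {S}
  cell(0,3) bbcb: {S,X3}  orig:{S}

S ∈ T[0,3] ⇒ YES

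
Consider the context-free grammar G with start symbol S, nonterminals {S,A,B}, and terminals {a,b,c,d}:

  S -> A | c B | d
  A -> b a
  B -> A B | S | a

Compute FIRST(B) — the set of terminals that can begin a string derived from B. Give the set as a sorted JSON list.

FIRST sets, iterate to fixpoint:
pass 1:
  A via A→b a: +{b}
  B via B→A B: +{b}
  B via B→a: +{a}
  S via S→A: +{b}
  S via S→c B: +{c}
  S via S→d: +{d}
  FIRST[S]={b,c,d}  FIRST[A]={b}  FIRST[B]={a,b}
pass 2:
  B via B→S: +{c,d}
  FIRST[S]={b,c,d}  FIRST[A]={b}  FIRST[B]={a,b,c,d}
pass 3: (stable)
  FIRST[S]={b,c,d}  FIRST[A]={b}  FIRST[B]={a,b,c,d}

FIRST(B) = ["a", "b", "c", "d"]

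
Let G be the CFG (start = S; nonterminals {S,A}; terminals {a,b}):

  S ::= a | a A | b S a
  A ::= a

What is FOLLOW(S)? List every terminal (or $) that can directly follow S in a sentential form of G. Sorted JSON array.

Compute FIRST by fixpoint:
pass 1:
  A via A→a: +{a}
  S via S→a: +{a}
  S via S→b S a: +{b}
  S: {a,b}  A: {a}
pass 2: (stable)
  S: {a,b}  A: {a}

Compute FOLLOW by fixpoint:
FOLLOW(S) := {$}
[1]
  S→a A: FOLLOW(A) ⊇ FOLLOW(S) ⊇ {$}; new: +{$}
  S→b S a: FOLLOW(S) ⊇ FIRST(a) = {a}; new: +{a}
  FOLLOW(S)={$,a}  FOLLOW(A)={$}
[2]
  S→a A: FOLLOW(A) ⊇ FOLLOW(S) ⊇ {$,a}; new: +{a}
  FOLLOW(S)={$,a}  FOLLOW(A)={$,a}
[3] (no change)
  FOLLOW(S)={$,a}  FOLLOW(A)={$,a}

FOLLOW(S) = ["$", "a"]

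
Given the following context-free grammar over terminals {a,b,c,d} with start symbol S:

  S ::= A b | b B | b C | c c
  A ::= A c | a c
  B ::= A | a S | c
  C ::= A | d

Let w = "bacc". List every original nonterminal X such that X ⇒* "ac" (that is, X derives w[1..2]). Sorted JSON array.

CNF form of G:
  S -> A T2 | T0 T0 | T2 B | T2 C
  A -> A T0 | T1 T0
  B -> A T0 | T1 S | T1 T0 | c
  C -> A T0 | T1 T0 | d
  T0 -> c
  T1 -> a
  T2 -> b

CYK fill (cells [i..j] with 1 ≤ i ≤ j ≤ 2 only):
  [1..1]={T1}  "a"  orig:{}
  [2..2]={B,T0}  "c"  orig:{B}
  [1..2]={A,B,C}  "ac"

Original NTs in T[1,2] deriving "ac": ["A", "B", "C"]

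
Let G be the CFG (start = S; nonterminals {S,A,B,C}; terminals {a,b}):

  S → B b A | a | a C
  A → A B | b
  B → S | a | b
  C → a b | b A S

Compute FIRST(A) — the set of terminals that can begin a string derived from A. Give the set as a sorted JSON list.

FIRST sets, iterate to fixpoint:
pass 1:
  A via A→b: +{b}
  B via B→a: +{a}
  B via B→b: +{b}
  C via C→a b: +{a}
  C via C→b A S: +{b}
  S via S→B b A: +{a,b}
  FIRST[S]={a,b}  FIRST[A]={b}  FIRST[B]={a,b}  FIRST[C]={a,b}
pass 2: done
  FIRST[S]={a,b}  FIRST[A]={b}  FIRST[B]={a,b}  FIRST[C]={a,b}

FIRST(A) = ["b"]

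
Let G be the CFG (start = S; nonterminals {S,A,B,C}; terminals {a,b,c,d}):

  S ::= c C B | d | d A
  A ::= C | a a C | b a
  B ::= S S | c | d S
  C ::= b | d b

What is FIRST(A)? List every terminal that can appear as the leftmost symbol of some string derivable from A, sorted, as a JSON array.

FIRST iteration:
pass 1:
  A via A→a a C: +{a}
  A via A→b a: +{b}
  B via B→c: +{c}
  B via B→d S: +{d}
  C via C→b: +{b}
  C via C→d b: +{d}
  S via S→c C B: +{c}
  S via S→d: +{d}
  S: {c,d}  A: {a,b}  B: {c,d}  C: {b,d}
pass 2:
  A via A→C: +{d}
  S: {c,d}  A: {a,b,d}  B: {c,d}  C: {b,d}
pass 3: done
  S: {c,d}  A: {a,b,d}  B: {c,d}  C: {b,d}

FIRST(A) = ["a", "b", "d"]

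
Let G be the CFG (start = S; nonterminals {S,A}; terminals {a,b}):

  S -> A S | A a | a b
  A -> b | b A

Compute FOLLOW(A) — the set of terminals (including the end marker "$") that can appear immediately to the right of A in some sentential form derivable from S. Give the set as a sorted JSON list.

FIRST iteration:
iter 1:
  A via A→b: +{b}
  S via S→A S: +{b}
  S via S→a b: +{a}
  FIRST[S]={a,b}  FIRST[A]={b}
iter 2: (stable)
  FIRST[S]={a,b}  FIRST[A]={b}

FOLLOW sets:
FOLLOW(S) := {$}
[1]
  S→A S: FOLLOW(A) ⊇ FIRST(S) = {a,b}; new: +{a,b}
  FOLLOW[S]={$}  FOLLOW[A]={a,b}
[2] (stable)
  FOLLOW[S]={$}  FOLLOW[A]={a,b}

FOLLOW(A) = ["a", "b"]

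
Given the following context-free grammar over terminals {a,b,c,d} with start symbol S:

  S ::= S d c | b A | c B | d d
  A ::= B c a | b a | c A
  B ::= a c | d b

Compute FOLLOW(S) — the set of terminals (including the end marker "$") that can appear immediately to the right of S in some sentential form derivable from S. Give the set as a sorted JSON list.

Compute FIRST by fixpoint:
pass 1:
  A via A→b a: +{b}
  A via A→c A: +{c}
  B via B→a c: +{a}
  B via B→d b: +{d}
  S via S→b A: +{b}
  S via S→c B: +{c}
  S via S→d d: +{d}
  S: {b,c,d}  A: {b,c}  B: {a,d}
pass 2:
  A via A→B c a: +{a,d}
  S: {b,c,d}  A: {a,b,c,d}  B: {a,d}
pass 3: done
  S: {b,c,d}  A: {a,b,c,d}  B: {a,d}

FOLLOW iteration:
seed FOLLOW(S) with $
iter 1:
  A→B c a: FOLLOW(B) ⊇ FIRST(c) = {c}; new: +{c}
  S→S d c: FOLLOW(S) ⊇ FIRST(d) = {d}; new: +{d}
  S→b A: FOLLOW(A) ⊇ FOLLOW(S) ⊇ {$,d}; new: +{$,d}
  S→c B: FOLLOW(B) ⊇ FOLLOW(S) ⊇ {$,d}; new: +{$,d}
  S: {$,d}  A: {$,d}  B: {$,c,d}
iter 2: done
  S: {$,d}  A: {$,d}  B: {$,c,d}

FOLLOW(S) = ["$", "d"]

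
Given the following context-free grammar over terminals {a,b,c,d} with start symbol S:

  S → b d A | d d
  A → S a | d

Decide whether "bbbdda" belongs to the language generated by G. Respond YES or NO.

Convert to CNF:
  S -> T1 X3 | T2 T2
  A -> S T0 | d
  T0 -> a
  T1 -> b
  T2 -> d
  X3 -> T2 A

CYK table (by increasing span):
  [0..0]={T1}  "b"  orig:{}
  [1..1]={T1}  "b"  orig:{}
  [2..2]={T1}  "b"  orig:{}
  [3..3]={A,T2}  "d"  orig:{A}
  [4..4]={A,T2}  "d"  orig:{A}
  [5..5]={T0}  "a"  orig:{}
  [0..1]=∅  "bb"
  [1..2]=∅  "bb"
  [2..3]=∅  "bd"
  [3..4]={S,X3}  "dd"  orig:{S}
  [4..5]=∅  "da"
  [0..2]=∅  "bbb"
  [1..3]=∅  "bbd"
  [2..4]={S}  "bdd"
  [3..5]={A}  "dda"
  [0..3]=∅  "bbbd"
  [1..4]=∅  "bbdd"
  [2..5]={A}  "bdda"
  [0..4]=∅  "bbbdd"
  [1..5]=∅  "bbdda"
  [0..5]=∅  "bbbdda"

S ∉ T[0,5] ⇒ NO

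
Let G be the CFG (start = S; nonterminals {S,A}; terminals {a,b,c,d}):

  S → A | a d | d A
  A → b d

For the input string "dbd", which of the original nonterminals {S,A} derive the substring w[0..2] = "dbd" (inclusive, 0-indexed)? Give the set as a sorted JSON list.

Convert to CNF:
  S -> T0 T1 | T1 A | T2 T1
  A -> T0 T1
  T0 -> b
  T1 -> d
  T2 -> a

CYK table (by increasing span) (cells [i..j] with 0 ≤ i ≤ j ≤ 2 only):
  cell(0,0) d: {T1}  orig:{}
  cell(1,1) b: {T0}  orig:{}
  cell(2,2) d: {T1}  orig:{}
  cell(0,1) db: ∅
  cell(1,2) bd: {A,S}
  cell(0,2) dbd: {S}

Original NTs in T[0,2] deriving "dbd": ["S"]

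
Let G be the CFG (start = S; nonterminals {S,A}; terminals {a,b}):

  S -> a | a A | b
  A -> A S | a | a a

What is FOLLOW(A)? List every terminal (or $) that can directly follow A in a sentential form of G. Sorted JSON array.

FIRST iteration:
[1]
  A via A→a: +{a}
  S via S→a: +{a}
  S via S→b: +{b}
  FIRST(S)={a,b}  FIRST(A)={a}
[2] — fixpoint
  FIRST(S)={a,b}  FIRST(A)={a}

Compute FOLLOW by fixpoint:
FOLLOW(S) := {$}
iter 1:
  A→A S: FOLLOW(A) ⊇ FIRST(S) = {a,b}; new: +{a,b}
  A→A S: FOLLOW(S) ⊇ FOLLOW(A) ⊇ {a,b}; new: +{a,b}
  S→a A: FOLLOW(A) ⊇ FOLLOW(S) ⊇ {$,a,b}; new: +{$}
  FOLLOW(S)={$,a,b}  FOLLOW(A)={$,a,b}
iter 2: — fixpoint
  FOLLOW(S)={$,a,b}  FOLLOW(A)={$,a,b}

FOLLOW(A) = ["$", "a", "b"]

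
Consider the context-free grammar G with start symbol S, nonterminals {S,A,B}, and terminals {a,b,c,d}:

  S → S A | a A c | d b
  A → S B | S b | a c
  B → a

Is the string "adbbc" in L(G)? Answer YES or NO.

CNF form of G:
  S -> S A | T1 X4 | T3 T0
  A -> S B | S T0 | T1 T2
  B -> a
  T0 -> b
  T1 -> a
  T2 -> c
  T3 -> d
  X4 -> A T2

Fill CYK table bottom-up:
  T[0,0] 'a' = {B,T1}  orig:{B}
  T[1,1] 'd' = {T3}  orig:{}
  T[2,2] 'b' = {T0}  orig:{}
  T[3,3] 'b' = {T0}  orig:{}
  T[4,4] 'c' = {T2}  orig:{}
  T[0,1] 'ad' = ∅
  T[1,2] 'db' = {S}
  T[2,3] 'bb' = ∅
  T[3,4] 'bc' = ∅
  T[0,2] 'adb' = ∅
  T[1,3] 'dbb' = {A}
  T[2,4] 'bbc' = ∅
  T[0,3] 'adbb' = ∅
  T[1,4] 'dbbc' = {X4}  orig:{}
  T[0,4] 'adbbc' = {S}

S ∈ T[0,4] ⇒ YES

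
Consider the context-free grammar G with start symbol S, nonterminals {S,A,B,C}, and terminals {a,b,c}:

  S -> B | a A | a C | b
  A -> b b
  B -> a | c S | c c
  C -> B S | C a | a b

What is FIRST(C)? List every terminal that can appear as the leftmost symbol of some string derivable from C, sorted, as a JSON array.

FIRST iteration:
iter 1:
  A via A→b b: +{b}
  B via B→a: +{a}
  B via B→c S: +{c}
  C via C→B S: +{a,c}
  S via S→B: +{a,c}
  S via S→b: +{b}
  FIRST[S]={a,b,c}  FIRST[A]={b}  FIRST[B]={a,c}  FIRST[C]={a,c}
iter 2: done
  FIRST[S]={a,b,c}  FIRST[A]={b}  FIRST[B]={a,c}  FIRST[C]={a,c}

FIRST(C) = ["a", "c"]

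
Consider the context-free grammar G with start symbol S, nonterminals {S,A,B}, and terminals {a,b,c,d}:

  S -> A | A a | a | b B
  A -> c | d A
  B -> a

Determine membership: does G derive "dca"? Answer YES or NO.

Convert to CNF:
  S -> A T1 | T0 A | T2 B | a | c
  A -> T0 A | c
  B -> a
  T0 -> d
  T1 -> a
  T2 -> b

Fill CYK table bottom-up:
  [0..0]={T0}  "d"  orig:{}
  [1..1]={A,S}  "c"
  [2..2]={B,S,T1}  "a"  orig:{B,S}
  [0..1]={A,S}  "dc"
  [1..2]={S}  "ca"
  [0..2]={S}  "dca"

S ∈ T[0,2] ⇒ YES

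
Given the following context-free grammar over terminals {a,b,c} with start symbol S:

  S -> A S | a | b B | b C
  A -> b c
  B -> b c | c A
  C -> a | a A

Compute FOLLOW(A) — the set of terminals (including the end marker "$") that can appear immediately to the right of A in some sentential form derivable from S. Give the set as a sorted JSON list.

FIRST sets, iterate to fixpoint:
round 1:
  A via A→b c: +{b}
  B via B→b c: +{b}
  B via B→c A: +{c}
  C via C→a: +{a}
  S via S→A S: +{b}
  S via S→a: +{a}
  FIRST[S]={a,b}  FIRST[A]={b}  FIRST[B]={b,c}  FIRST[C]={a}
round 2: — fixpoint
  FIRST[S]={a,b}  FIRST[A]={b}  FIRST[B]={b,c}  FIRST[C]={a}

FOLLOW sets:
seed FOLLOW(S) with $
iter 1:
  S→A S: FOLLOW(A) ⊇ FIRST(S) = {a,b}; new: +{a,b}
  S→b B: FOLLOW(B) ⊇ FOLLOW(S) ⊇ {$}; new: +{$}
  S→b C: FOLLOW(C) ⊇ FOLLOW(S) ⊇ {$}; new: +{$}
  FOLLOW[S]={$}  FOLLOW[A]={a,b}  FOLLOW[B]={$}  FOLLOW[C]={$}
iter 2:
  B→c A: FOLLOW(A) ⊇ FOLLOW(B) ⊇ {$}; new: +{$}
  FOLLOW[S]={$}  FOLLOW[A]={$,a,b}  FOLLOW[B]={$}  FOLLOW[C]={$}
iter 3: (stable)
  FOLLOW[S]={$}  FOLLOW[A]={$,a,b}  FOLLOW[B]={$}  FOLLOW[C]={$}

FOLLOW(A) = ["$", "a", "b"]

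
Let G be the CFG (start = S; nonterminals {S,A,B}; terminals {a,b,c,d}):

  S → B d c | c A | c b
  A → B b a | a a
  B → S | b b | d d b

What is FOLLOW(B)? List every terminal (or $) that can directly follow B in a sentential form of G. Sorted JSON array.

Compute FIRST by fixpoint:
[1]
  A via A→a a: +{a}
  B via B→b b: +{b}
  B via B→d d b: +{d}
  S via S→B d c: +{b,d}
  S via S→c A: +{c}
  S: {b,c,d}  A: {a}  B: {b,d}
[2]
  A via A→B b a: +{b,d}
  B via B→S: +{c}
  S: {b,c,d}  A: {a,b,d}  B: {b,c,d}
[3]
  A via A→B b a: +{c}
  S: {b,c,d}  A: {a,b,c,d}  B: {b,c,d}
[4] (stable)
  S: {b,c,d}  A: {a,b,c,d}  B: {b,c,d}

FOLLOW sets:
seed FOLLOW(S) with $
[1]
  A→B b a: FOLLOW(B) ⊇ FIRST(b) = {b}; new: +{b}
  B→S: FOLLOW(S) ⊇ FOLLOW(B) ⊇ {b}; new: +{b}
  S→B d c: FOLLOW(B) ⊇ FIRST(d) = {d}; new: +{d}
  S→c A: FOLLOW(A) ⊇ FOLLOW(S) ⊇ {$,b}; new: +{$,b}
  FOLLOW[S]={$,b}  FOLLOW[A]={$,b}  FOLLOW[B]={b,d}
[2]
  B→S: FOLLOW(S) ⊇ FOLLOW(B) ⊇ {b,d}; new: +{d}
  S→c A: FOLLOW(A) ⊇ FOLLOW(S) ⊇ {$,b,d}; new: +{d}
  FOLLOW[S]={$,b,d}  FOLLOW[A]={$,b,d}  FOLLOW[B]={b,d}
[3] done
  FOLLOW[S]={$,b,d}  FOLLOW[A]={$,b,d}  FOLLOW[B]={b,d}

FOLLOW(B) = ["b", "d"]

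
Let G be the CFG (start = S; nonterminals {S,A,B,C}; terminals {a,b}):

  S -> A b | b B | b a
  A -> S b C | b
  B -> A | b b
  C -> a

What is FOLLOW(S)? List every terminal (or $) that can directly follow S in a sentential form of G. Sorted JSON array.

FIRST iteration:
[1]
  A via A→b: +{b}
  B via B→A: +{b}
  C via C→a: +{a}
  S via S→A b: +{b}
  S: {b}  A: {b}  B: {b}  C: {a}
[2] done
  S: {b}  A: {b}  B: {b}  C: {a}

Compute FOLLOW by fixpoint:
FOLLOW(S) := {$}
round 1:
  A→S b C: FOLLOW(S) ⊇ FIRST(b) = {b}; new: +{b}
  S→A b: FOLLOW(A) ⊇ FIRST(b) = {b}; new: +{b}
  S→b B: FOLLOW(B) ⊇ FOLLOW(S) ⊇ {$,b}; new: +{$,b}
  FOLLOW(S)={$,b}  FOLLOW(A)={b}  FOLLOW(B)={$,b}  FOLLOW(C)={}
round 2:
  A→S b C: FOLLOW(C) ⊇ FOLLOW(A) ⊇ {b}; new: +{b}
  B→A: FOLLOW(A) ⊇ FOLLOW(B) ⊇ {$,b}; new: +{$}
  FOLLOW(S)={$,b}  FOLLOW(A)={$,b}  FOLLOW(B)={$,b}  FOLLOW(C)={b}
round 3:
  A→S b C: FOLLOW(C) ⊇ FOLLOW(A) ⊇ {$,b}; new: +{$}
  FOLLOW(S)={$,b}  FOLLOW(A)={$,b}  FOLLOW(B)={$,b}  FOLLOW(C)={$,b}
round 4: (no change)
  FOLLOW(S)={$,b}  FOLLOW(A)={$,b}  FOLLOW(B)={$,b}  FOLLOW(C)={$,b}

FOLLOW(S) = ["$", "b"]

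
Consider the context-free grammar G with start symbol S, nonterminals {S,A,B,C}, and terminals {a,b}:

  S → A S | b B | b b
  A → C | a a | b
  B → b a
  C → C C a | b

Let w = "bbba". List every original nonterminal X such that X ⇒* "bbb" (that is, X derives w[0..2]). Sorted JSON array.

CNF form of G:
  S -> A S | T1 B | T1 T1
  A -> C X2 | T0 T0 | b
  B -> T1 T0
  C -> C X3 | b
  T0 -> a
  T1 -> b
  X2 -> C T0
  X3 -> C T0

Fill CYK table bottom-up — only the sub-triangle for w[0..2]:
  [0..0]={A,C,T1}  "b"  orig:{A,C}
  [1..1]={A,C,T1}  "b"  orig:{A,C}
  [2..2]={A,C,T1}  "b"  orig:{A,C}
  [0..1]={S}  "bb"
  [1..2]={S}  "bb"
  [0..2]={S}  "bbb"

Original NTs in T[0,2] deriving "bbb": ["S"]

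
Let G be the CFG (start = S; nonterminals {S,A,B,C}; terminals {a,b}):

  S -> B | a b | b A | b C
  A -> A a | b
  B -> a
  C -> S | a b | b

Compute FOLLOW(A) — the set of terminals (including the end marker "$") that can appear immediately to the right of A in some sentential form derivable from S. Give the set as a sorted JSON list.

FIRST iteration:
round 1:
  A via A→b: +{b}
  B via B→a: +{a}
  C via C→a b: +{a}
  C via C→b: +{b}
  S via S→B: +{a}
  S via S→b A: +{b}
  FIRST[S]={a,b}  FIRST[A]={b}  FIRST[B]={a}  FIRST[C]={a,b}
round 2: done
  FIRST[S]={a,b}  FIRST[A]={b}  FIRST[B]={a}  FIRST[C]={a,b}

Compute FOLLOW by fixpoint:
seed FOLLOW(S) with $
pass 1:
  A→A a: FOLLOW(A) ⊇ FIRST(a) = {a}; new: +{a}
  S→B: FOLLOW(B) ⊇ FOLLOW(S) ⊇ {$}; new: +{$}
  S→b A: FOLLOW(A) ⊇ FOLLOW(S) ⊇ {$}; new: +{$}
  S→b C: FOLLOW(C) ⊇ FOLLOW(S) ⊇ {$}; new: +{$}
  FOLLOW(S)={$}  FOLLOW(A)={$,a}  FOLLOW(B)={$}  FOLLOW(C)={$}
pass 2: (no change)
  FOLLOW(S)={$}  FOLLOW(A)={$,a}  FOLLOW(B)={$}  FOLLOW(C)={$}

FOLLOW(A) = ["$", "a"]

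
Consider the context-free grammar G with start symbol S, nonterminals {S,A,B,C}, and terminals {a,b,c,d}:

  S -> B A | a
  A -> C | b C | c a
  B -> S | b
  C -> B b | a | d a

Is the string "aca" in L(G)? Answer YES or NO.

Convert to CNF:
  S -> B A | a
  A -> B T0 | T0 C | T1 T2 | T3 T2 | a
  B -> B A | a | b
  C -> B T0 | T3 T2 | a
  T0 -> b
  T1 -> c
  T2 -> a
  T3 -> d

Fill CYK table bottom-up:
  T[0,0] 'a' = {A,B,C,S,T2}  orig:{A,B,C,S}
  T[1,1] 'c' = {T1}  orig:{}
  T[2,2] 'a' = {A,B,C,S,T2}  orig:{A,B,C,S}
  T[0,1] 'ac' = ∅
  T[1,2] 'ca' = {A}
  T[0,2] 'aca' = {B,S}

S ∈ T[0,2] ⇒ YES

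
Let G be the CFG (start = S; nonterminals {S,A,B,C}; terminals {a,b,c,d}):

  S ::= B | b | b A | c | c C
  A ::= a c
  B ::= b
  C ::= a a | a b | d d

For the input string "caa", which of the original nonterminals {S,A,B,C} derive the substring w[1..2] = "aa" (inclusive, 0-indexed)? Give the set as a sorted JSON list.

Convert to CNF:
  S -> T1 C | T2 A | b | c
  A -> T0 T1
  B -> b
  C -> T0 T0 | T0 T2 | T3 T3
  T0 -> a
  T1 -> c
  T2 -> b
  T3 -> d

Fill CYK table bottom-up (cells [i..j] with 1 ≤ i ≤ j ≤ 2 only):
  T[1,1] 'a' = {T0}  orig:{}
  T[2,2] 'a' = {T0}  orig:{}
  T[1,2] 'aa' = {C}

Original NTs in T[1,2] deriving "aa": ["C"]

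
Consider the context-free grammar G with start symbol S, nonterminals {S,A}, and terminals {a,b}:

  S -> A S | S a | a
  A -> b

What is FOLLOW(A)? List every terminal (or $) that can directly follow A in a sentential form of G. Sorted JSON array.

FIRST iteration:
round 1:
  A via A→b: +{b}
  S via S→A S: +{b}
  S via S→a: +{a}
  FIRST[S]={a,b}  FIRST[A]={b}
round 2: done
  FIRST[S]={a,b}  FIRST[A]={b}

FOLLOW sets:
FOLLOW(S) := {$}
pass 1:
  S→A S: FOLLOW(A) ⊇ FIRST(S) = {a,b}; new: +{a,b}
  S→S a: FOLLOW(S) ⊇ FIRST(a) = {a}; new: +{a}
  FOLLOW[S]={$,a}  FOLLOW[A]={a,b}
pass 2: done
  FOLLOW[S]={$,a}  FOLLOW[A]={a,b}

FOLLOW(A) = ["a", "b"]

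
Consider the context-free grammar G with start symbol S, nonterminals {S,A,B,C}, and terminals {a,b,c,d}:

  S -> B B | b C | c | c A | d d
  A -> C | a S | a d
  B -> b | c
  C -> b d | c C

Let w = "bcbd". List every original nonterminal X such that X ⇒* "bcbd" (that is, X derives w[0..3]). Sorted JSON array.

CNF form of G:
  S -> B B | T1 T1 | T2 C | T3 A | c
  A -> T0 S | T0 T1 | T2 T1 | T3 C
  B -> b | c
  C -> T2 T1 | T3 C
  T0 -> a
  T1 -> d
  T2 -> b
  T3 -> c

CYK fill — only the sub-triangle for w[0..3]:
  [0..0]={B,T2}  "b"  orig:{B}
  [1..1]={B,S,T3}  "c"  orig:{B,S}
  [2..2]={B,T2}  "b"  orig:{B}
  [3..3]={T1}  "d"  orig:{}
  [0..1]={S}  "bc"
  [1..2]={S}  "cb"
  [2..3]={A,C}  "bd"
  [0..2]=∅  "bcb"
  [1..3]={A,C,S}  "cbd"
  [0..3]={S}  "bcbd"

Original NTs in T[0,3] deriving "bcbd": ["S"]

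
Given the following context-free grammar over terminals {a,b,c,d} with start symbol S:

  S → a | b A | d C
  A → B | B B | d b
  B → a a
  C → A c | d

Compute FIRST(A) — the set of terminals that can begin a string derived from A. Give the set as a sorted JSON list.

Compute FIRST by fixpoint:
pass 1:
  A via A→d b: +{d}
  B via B→a a: +{a}
  C via C→A c: +{d}
  S via S→a: +{a}
  S via S→b A: +{b}
  S via S→d C: +{d}
  S: {a,b,d}  A: {d}  B: {a}  C: {d}
pass 2:
  A via A→B: +{a}
  C via C→A c: +{a}
  S: {a,b,d}  A: {a,d}  B: {a}  C: {a,d}
pass 3: — fixpoint
  S: {a,b,d}  A: {a,d}  B: {a}  C: {a,d}

FIRST(A) = ["a", "d"]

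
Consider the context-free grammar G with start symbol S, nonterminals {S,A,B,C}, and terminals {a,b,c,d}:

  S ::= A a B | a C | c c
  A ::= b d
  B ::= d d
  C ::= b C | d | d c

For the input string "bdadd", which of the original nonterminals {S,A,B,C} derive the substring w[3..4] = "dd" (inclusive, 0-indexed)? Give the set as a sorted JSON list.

CNF form of G:
  S -> A X4 | T2 T2 | T3 C
  A -> T0 T1
  B -> T1 T1
  C -> T0 C | T1 T2 | d
  T0 -> b
  T1 -> d
  T2 -> c
  T3 -> a
  X4 -> T3 B

CYK table (by increasing span) (cells [i..j] with 3 ≤ i ≤ j ≤ 4 only):
  [3..3]={C,T1}  "d"  orig:{C}
  [4..4]={C,T1}  "d"  orig:{C}
  [3..4]={B}  "dd"

Original NTs in T[3,4] deriving "dd": ["B"]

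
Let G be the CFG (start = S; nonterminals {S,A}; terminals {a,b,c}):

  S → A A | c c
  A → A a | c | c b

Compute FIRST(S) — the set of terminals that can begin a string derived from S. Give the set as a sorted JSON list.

Compute FIRST by fixpoint:
iter 1:
  A via A→c: +{c}
  S via S→A A: +{c}
  S: {c}  A: {c}
iter 2: done
  S: {c}  A: {c}

FIRST(S) = ["c"]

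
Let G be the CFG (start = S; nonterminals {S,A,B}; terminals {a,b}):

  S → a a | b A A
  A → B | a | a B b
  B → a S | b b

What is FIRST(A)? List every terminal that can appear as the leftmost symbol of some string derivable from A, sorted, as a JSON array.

Compute FIRST by fixpoint:
pass 1:
  A via A→a: +{a}
  B via B→a S: +{a}
  B via B→b b: +{b}
  S via S→a a: +{a}
  S via S→b A A: +{b}
  FIRST(S)={a,b}  FIRST(A)={a}  FIRST(B)={a,b}
pass 2:
  A via A→B: +{b}
  FIRST(S)={a,b}  FIRST(A)={a,b}  FIRST(B)={a,b}
pass 3: done
  FIRST(S)={a,b}  FIRST(A)={a,b}  FIRST(B)={a,b}

FIRST(A) = ["a", "b"]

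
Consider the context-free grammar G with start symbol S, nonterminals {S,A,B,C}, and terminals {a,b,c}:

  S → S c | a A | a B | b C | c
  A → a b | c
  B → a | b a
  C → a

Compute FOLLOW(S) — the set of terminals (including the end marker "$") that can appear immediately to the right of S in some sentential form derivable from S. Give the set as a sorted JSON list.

FIRST iteration:
pass 1:
  A via A→a b: +{a}
  A via A→c: +{c}
  B via B→a: +{a}
  B via B→b a: +{b}
  C via C→a: +{a}
  S via S→a A: +{a}
  S via S→b C: +{b}
  S via S→c: +{c}
  S: {a,b,c}  A: {a,c}  B: {a,b}  C: {a}
pass 2: done
  S: {a,b,c}  A: {a,c}  B: {a,b}  C: {a}

FOLLOW sets:
initialize: $ ∈ FOLLOW(S)
round 1:
  S→S c: FOLLOW(S) ⊇ FIRST(c) = {c}; new: +{c}
  S→a A: FOLLOW(A) ⊇ FOLLOW(S) ⊇ {$,c}; new: +{$,c}
  S→a B: FOLLOW(B) ⊇ FOLLOW(S) ⊇ {$,c}; new: +{$,c}
  S→b C: FOLLOW(C) ⊇ FOLLOW(S) ⊇ {$,c}; new: +{$,c}
  S: {$,c}  A: {$,c}  B: {$,c}  C: {$,c}
round 2: done
  S: {$,c}  A: {$,c}  B: {$,c}  C: {$,c}

FOLLOW(S) = ["$", "c"]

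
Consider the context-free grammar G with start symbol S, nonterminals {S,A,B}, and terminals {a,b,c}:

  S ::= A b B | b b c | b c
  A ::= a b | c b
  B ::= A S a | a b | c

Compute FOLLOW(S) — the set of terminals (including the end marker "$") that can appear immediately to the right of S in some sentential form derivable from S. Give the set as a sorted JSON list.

Compute FIRST by fixpoint:
round 1:
  A via A→a b: +{a}
  A via A→c b: +{c}
  B via B→A S a: +{a,c}
  S via S→A b B: +{a,c}
  S via S→b b c: +{b}
  FIRST[S]={a,b,c}  FIRST[A]={a,c}  FIRST[B]={a,c}
round 2: (stable)
  FIRST[S]={a,b,c}  FIRST[A]={a,c}  FIRST[B]={a,c}

Compute FOLLOW by fixpoint:
FOLLOW(S) := {$}
[1]
  B→A S a: FOLLOW(A) ⊇ FIRST(S) = {a,b,c}; new: +{a,b,c}
  B→A S a: FOLLOW(S) ⊇ FIRST(a) = {a}; new: +{a}
  S→A b B: FOLLOW(B) ⊇ FOLLOW(S) ⊇ {$,a}; new: +{$,a}
  FOLLOW(S)={$,a}  FOLLOW(A)={a,b,c}  FOLLOW(B)={$,a}
[2] done
  FOLLOW(S)={$,a}  FOLLOW(A)={a,b,c}  FOLLOW(B)={$,a}

FOLLOW(S) = ["$", "a"]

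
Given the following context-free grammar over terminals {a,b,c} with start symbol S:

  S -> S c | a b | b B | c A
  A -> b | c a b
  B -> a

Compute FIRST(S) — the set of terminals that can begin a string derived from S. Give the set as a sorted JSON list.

Compute FIRST by fixpoint:
pass 1:
  A via A→b: +{b}
  A via A→c a b: +{c}
  B via B→a: +{a}
  S via S→a b: +{a}
  S via S→b B: +{b}
  S via S→c A: +{c}
  S: {a,b,c}  A: {b,c}  B: {a}
pass 2: — fixpoint
  S: {a,b,c}  A: {b,c}  B: {a}

FIRST(S) = ["a", "b", "c"]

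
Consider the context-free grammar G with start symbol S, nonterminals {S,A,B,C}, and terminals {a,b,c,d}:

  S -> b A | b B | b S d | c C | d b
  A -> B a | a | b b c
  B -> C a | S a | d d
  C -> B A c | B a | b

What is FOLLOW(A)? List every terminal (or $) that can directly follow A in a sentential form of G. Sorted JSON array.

FIRST sets, iterate to fixpoint:
[1]
  A via A→a: +{a}
  A via A→b b c: +{b}
  B via B→d d: +{d}
  C via C→B A c: +{d}
  C via C→b: +{b}
  S via S→b A: +{b}
  S via S→c C: +{c}
  S via S→d b: +{d}
  FIRST[S]={b,c,d}  FIRST[A]={a,b}  FIRST[B]={d}  FIRST[C]={b,d}
[2]
  A via A→B a: +{d}
  B via B→C a: +{b}
  B via B→S a: +{c}
  C via C→B A c: +{c}
  FIRST[S]={b,c,d}  FIRST[A]={a,b,d}  FIRST[B]={b,c,d}  FIRST[C]={b,c,d}
[3]
  A via A→B a: +{c}
  FIRST[S]={b,c,d}  FIRST[A]={a,b,c,d}  FIRST[B]={b,c,d}  FIRST[C]={b,c,d}
[4] done
  FIRST[S]={b,c,d}  FIRST[A]={a,b,c,d}  FIRST[B]={b,c,d}  FIRST[C]={b,c,d}

Compute FOLLOW by fixpoint:
initialize: $ ∈ FOLLOW(S)
pass 1:
  A→B a: FOLLOW(B) ⊇ FIRST(a) = {a}; new: +{a}
  B→C a: FOLLOW(C) ⊇ FIRST(a) = {a}; new: +{a}
  B→S a: FOLLOW(S) ⊇ FIRST(a) = {a}; new: +{a}
  C→B A c: FOLLOW(B) ⊇ FIRST(A) = {a,b,c,d}; new: +{b,c,d}
  C→B A c: FOLLOW(A) ⊇ FIRST(c) = {c}; new: +{c}
  S→b A: FOLLOW(A) ⊇ FOLLOW(S) ⊇ {$,a}; new: +{$,a}
  S→b B: FOLLOW(B) ⊇ FOLLOW(S) ⊇ {$,a}; new: +{$}
  S→b S d: FOLLOW(S) ⊇ FIRST(d) = {d}; new: +{d}
  S→c C: FOLLOW(C) ⊇ FOLLOW(S) ⊇ {$,a,d}; new: +{$,d}
  S: {$,a,d}  A: {$,a,c}  B: {$,a,b,c,d}  C: {$,a,d}
pass 2:
  S→b A: FOLLOW(A) ⊇ FOLLOW(S) ⊇ {$,a,d}; new: +{d}
  S: {$,a,d}  A: {$,a,c,d}  B: {$,a,b,c,d}  C: {$,a,d}
pass 3: (no change)
  S: {$,a,d}  A: {$,a,c,d}  B: {$,a,b,c,d}  C: {$,a,d}

FOLLOW(A) = ["$", "a", "c", "d"]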